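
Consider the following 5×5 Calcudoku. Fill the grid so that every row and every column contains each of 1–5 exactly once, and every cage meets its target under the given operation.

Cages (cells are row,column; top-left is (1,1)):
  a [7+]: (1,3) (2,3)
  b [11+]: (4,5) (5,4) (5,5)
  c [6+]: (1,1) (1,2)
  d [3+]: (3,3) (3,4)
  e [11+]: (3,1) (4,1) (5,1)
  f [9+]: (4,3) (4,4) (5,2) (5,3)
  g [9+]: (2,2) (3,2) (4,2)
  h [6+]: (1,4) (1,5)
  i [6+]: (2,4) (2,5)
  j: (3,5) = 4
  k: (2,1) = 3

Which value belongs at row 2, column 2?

Cage k is given; hence (2,1) = 3.
J is a freebie, which forces (3,5) = 4.
In row 1, 3 can only go at (1,3), so (1,3) = 3.
Cage a needs two cells with sum 7, leaving (2,3) = 4.
In row 2, 2 can only go at (2,2), so (2,2) = 2.
Cage g has sum 9, leaving (3,2) = 3.
Cage g needs sum 9, so (4,2) = 4.
Cage e has sum 11, so (5,1) = 4.
Row 1 needs a 2, and only (1,5) is open for it.
The two cells of cage h must have sum 6, leaving (1,4) = 4.
In row 3, 5 can only go at (3,1), so (3,1) = 5.
Column 1 already has 5; hence (1,1) = 1.
Cage c needs two cells with sum 6, which forces (1,2) = 5.
Column 1 already has 5, so (4,1) = 2.
Column 2 already has 5, so (5,2) = 1.
Row 5 now contains 1, which forces (5,5) = 5.
The two cells of cage i must have sum 6, which forces (2,4) = 5.
5 is placed in column 5, leaving (2,5) = 1.
Column 4 now contains 5, which forces (4,4) = 1.
5 is placed in column 5; hence (4,5) = 3.
5 is placed in row 5, so (5,3) = 2.
5 is placed in row 5, which forces (5,4) = 3.
Column 3 already has 2, so (3,3) = 1.
Column 4 already has 1; hence (3,4) = 2.
1 is placed in row 4, which forces (4,3) = 5.
Completed grid: 1 5 3 4 2 / 3 2 4 5 1 / 5 3 1 2 4 / 2 4 5 1 3 / 4 1 2 3 5.

2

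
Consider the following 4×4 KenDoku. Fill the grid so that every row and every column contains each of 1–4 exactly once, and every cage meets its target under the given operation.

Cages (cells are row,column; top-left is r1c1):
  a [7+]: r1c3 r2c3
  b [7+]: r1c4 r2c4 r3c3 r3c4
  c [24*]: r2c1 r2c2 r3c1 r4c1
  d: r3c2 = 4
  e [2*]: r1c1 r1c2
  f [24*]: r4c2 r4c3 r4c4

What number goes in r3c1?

3

D is a freebie, leaving r3c2 = 4.
Cage b has sum 7, leaving r3c3 = 1.
The only place for 4 in row 1 is r1c3.
Column 3 now contains 4, so r2c3 = 3.
Column 3 already has 3, so r4c3 = 2.
Cage f needs product 24, so r4c4 = 4.
The 4 cells of cage c must have product 24; hence r2c1 = 4.
Row 4 already has 2; hence r4c2 = 3.
The 4 cells of cage c must have product 24, which forces r2c2 = 2.
Row 2 already has 2, so r2c4 = 1.
The 4 cells of cage c must have product 24, so r3c1 = 3.
Row 3 now contains 3, so r3c4 = 2.
Row 4 already has 3, so r4c1 = 1.
1 is placed in column 1; hence r1c1 = 2.
Column 2 now contains 2; hence r1c2 = 1.
2 is placed in column 4, leaving r1c4 = 3.
Filled in: 2 1 4 3 / 4 2 3 1 / 3 4 1 2 / 1 3 2 4.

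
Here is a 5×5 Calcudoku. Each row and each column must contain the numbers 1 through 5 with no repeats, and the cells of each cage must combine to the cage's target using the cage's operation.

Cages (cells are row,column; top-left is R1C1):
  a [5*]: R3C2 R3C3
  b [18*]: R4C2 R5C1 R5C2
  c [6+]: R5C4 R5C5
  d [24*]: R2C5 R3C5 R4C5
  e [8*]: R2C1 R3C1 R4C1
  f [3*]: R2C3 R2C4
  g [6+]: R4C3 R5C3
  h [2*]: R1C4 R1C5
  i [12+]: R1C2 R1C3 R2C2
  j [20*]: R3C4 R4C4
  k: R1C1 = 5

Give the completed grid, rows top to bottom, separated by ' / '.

5 4 3 2 1 / 4 5 1 3 2 / 2 1 5 4 3 / 1 3 2 5 4 / 3 2 4 1 5

Cage k is given; hence R1C1 = 5.
Cage b needs product 18, leaving R4C2 = 3.
Cage b needs product 18, which forces R5C1 = 3.
Cage b needs product 18, so R5C2 = 2.
Column 2 now contains 2, which forces R1C2 = 4.
Cage i needs sum 12, leaving R1C3 = 3.
Cage i needs sum 12, so R2C2 = 5.
3 is placed in column 3, leaving R2C3 = 1.
Row 2 already has 1, which forces R2C4 = 3.
Column 2 already has 5, leaving R3C2 = 1.
1 is placed in column 3, so R3C3 = 5.
Row 3 already has 5; hence R3C4 = 4.
5 is placed in column 3, so R4C3 = 2.
Column 4 now contains 4, so R4C4 = 5.
Row 4 now contains 2, so R4C5 = 4.
5 is placed in column 3, which forces R5C3 = 4.
5 is placed in column 4, which forces R5C4 = 1.
Row 5 now contains 1, so R5C5 = 5.
Column 4 now contains 1, which forces R1C4 = 2.
The two cells of cage h must have product 2; hence R1C5 = 1.
Cage e needs product 8, leaving R2C1 = 4.
4 is placed in column 5; hence R2C5 = 2.
4 is placed in row 3, which forces R3C1 = 2.
Cage d has product 24, which forces R3C5 = 3.
Row 4 now contains 4, which forces R4C1 = 1.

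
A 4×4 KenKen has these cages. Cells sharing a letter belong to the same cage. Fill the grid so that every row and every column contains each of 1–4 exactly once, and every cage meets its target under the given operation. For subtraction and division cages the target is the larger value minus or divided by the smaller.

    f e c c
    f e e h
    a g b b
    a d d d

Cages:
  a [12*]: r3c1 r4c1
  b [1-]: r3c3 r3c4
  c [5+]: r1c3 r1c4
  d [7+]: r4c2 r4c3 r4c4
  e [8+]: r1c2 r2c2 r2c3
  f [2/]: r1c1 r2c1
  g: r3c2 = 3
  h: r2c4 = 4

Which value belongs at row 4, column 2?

2

Cage h is given, so r2c4 = 4.
Cage g is given; hence r3c2 = 3.
Cage e needs sum 8, leaving r1c2 = 4.
Cage e needs sum 8, so r2c2 = 1.
The 3 cells of cage e must have sum 8, which forces r2c3 = 3.
3 is placed in row 3, which forces r3c1 = 4.
Cage a's pair has product 12, which forces r4c1 = 3.
Column 2 already has 1, leaving r4c2 = 2.
Row 4 now contains 2; hence r4c4 = 1.
Cage f's pair has quotient 2, which forces r1c1 = 1.
Column 3 already has 3; hence r1c3 = 2.
Cage c's pair has sum 5; hence r1c4 = 3.
1 is placed in row 2, leaving r2c1 = 2.
The two cells of cage b must have difference 1, which forces r3c3 = 1.
Column 4 already has 1, leaving r3c4 = 2.
1 is placed in row 4; hence r4c3 = 4.
The full grid is 1 4 2 3 / 2 1 3 4 / 4 3 1 2 / 3 2 4 1.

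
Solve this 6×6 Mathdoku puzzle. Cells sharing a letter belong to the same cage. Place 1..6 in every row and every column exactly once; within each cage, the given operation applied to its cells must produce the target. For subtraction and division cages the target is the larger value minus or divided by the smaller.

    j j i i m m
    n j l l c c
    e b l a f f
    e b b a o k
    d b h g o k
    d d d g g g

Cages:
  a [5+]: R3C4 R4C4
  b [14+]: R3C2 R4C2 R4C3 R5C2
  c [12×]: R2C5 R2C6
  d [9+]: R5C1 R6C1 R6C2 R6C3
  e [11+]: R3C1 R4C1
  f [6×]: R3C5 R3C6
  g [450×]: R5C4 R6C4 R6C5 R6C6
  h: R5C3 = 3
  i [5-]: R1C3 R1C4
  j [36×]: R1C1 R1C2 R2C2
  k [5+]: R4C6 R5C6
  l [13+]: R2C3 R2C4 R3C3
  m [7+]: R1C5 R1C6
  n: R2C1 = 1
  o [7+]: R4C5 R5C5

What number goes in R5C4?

5

N is a freebie, so R2C1 = 1.
H is a freebie, so R5C3 = 3.
The 4 cells of cage g must have product 450, leaving R5C4 = 5.
3 is placed in row 5; hence R5C1 = 2.
The 4 cells of cage d must have sum 9; hence R6C1 = 4.
Row 2 needs a 5, and only R2C3 is open for it.
In column 1, 3 can only go at R1C1, so R1C1 = 3.
Row 1 needs a 4, and only R1C2 is open for it.
Cage j needs product 36, so R2C2 = 3.
The only place for 4 in row 2 is R2C4.
The 3 cells of cage l must have sum 13, so R3C3 = 4.
Row 4 needs a 4, and only R4C6 is open for it.
Column 6 now contains 4; hence R5C6 = 1.
Row 5 already has 1, leaving R5C2 = 6.
Row 5 now contains 6; hence R5C5 = 4.
Cage o's pair has sum 7, which forces R4C5 = 3.
The two cells of cage a must have sum 5, which forces R3C4 = 3.
Row 3 already has 3, which forces R3C6 = 6.
Row 4 now contains 3, leaving R4C4 = 2.
Column 4 now contains 3, leaving R6C4 = 6.
Row 6 already has 6, which forces R6C5 = 5.
Row 6 now contains 5, so R6C6 = 3.
Cage i needs two cells with difference 5; hence R1C3 = 6.
Column 4 now contains 6; hence R1C4 = 1.
Cage m needs two cells with sum 7, leaving R1C5 = 2.
The two cells of cage m must have sum 7; hence R1C6 = 5.
Cage c's pair has product 12, leaving R2C5 = 6.
6 is placed in column 6, leaving R2C6 = 2.
Row 3 now contains 6, which forces R3C1 = 5.
Cage b needs sum 14, which forces R3C2 = 2.
Cage f needs two cells with product 6, which forces R3C5 = 1.
Cage e's pair has sum 11, which forces R4C1 = 6.
Cage b needs sum 14, leaving R4C2 = 5.
Row 4 now contains 2, which forces R4C3 = 1.
Column 2 already has 2, so R6C2 = 1.
1 is placed in column 3, so R6C3 = 2.
The full grid is 3 4 6 1 2 5 / 1 3 5 4 6 2 / 5 2 4 3 1 6 / 6 5 1 2 3 4 / 2 6 3 5 4 1 / 4 1 2 6 5 3.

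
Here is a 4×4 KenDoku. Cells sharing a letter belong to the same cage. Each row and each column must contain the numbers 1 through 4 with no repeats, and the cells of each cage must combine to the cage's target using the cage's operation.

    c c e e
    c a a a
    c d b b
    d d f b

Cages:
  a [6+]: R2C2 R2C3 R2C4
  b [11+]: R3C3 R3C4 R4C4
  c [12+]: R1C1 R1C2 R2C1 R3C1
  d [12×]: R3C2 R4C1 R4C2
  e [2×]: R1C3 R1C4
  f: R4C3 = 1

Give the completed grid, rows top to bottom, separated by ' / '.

Cage b has sum 11, which forces R3C3 = 4.
Cage b needs sum 11; hence R3C4 = 3.
F is a freebie, leaving R4C3 = 1.
Cage b has sum 11; hence R4C4 = 4.
1 is placed in column 3, leaving R1C3 = 2.
Cage e's pair has product 2, which forces R1C4 = 1.
Column 3 now contains 2, leaving R2C3 = 3.
1 is placed in column 4, which forces R2C4 = 2.
Cage d needs product 12, which forces R3C2 = 2.
Cage d has product 12, which forces R4C1 = 2.
Row 4 already has 4, leaving R4C2 = 3.
The 4 cells of cage c must have sum 12, which forces R1C1 = 3.
Column 2 now contains 3, so R1C2 = 4.
Row 2 now contains 3, which forces R2C1 = 4.
Row 2 already has 2, so R2C2 = 1.
2 is placed in row 3, leaving R3C1 = 1.

3 4 2 1 / 4 1 3 2 / 1 2 4 3 / 2 3 1 4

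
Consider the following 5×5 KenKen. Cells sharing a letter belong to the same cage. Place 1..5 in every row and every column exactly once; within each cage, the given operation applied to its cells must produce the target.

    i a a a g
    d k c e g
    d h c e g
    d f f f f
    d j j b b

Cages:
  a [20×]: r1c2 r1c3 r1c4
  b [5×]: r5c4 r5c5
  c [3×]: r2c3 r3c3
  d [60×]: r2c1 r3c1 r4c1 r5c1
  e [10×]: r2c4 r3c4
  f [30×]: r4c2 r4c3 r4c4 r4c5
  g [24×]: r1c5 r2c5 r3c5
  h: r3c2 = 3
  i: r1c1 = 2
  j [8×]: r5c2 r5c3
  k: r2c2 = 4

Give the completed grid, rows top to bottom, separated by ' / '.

2 1 5 4 3 / 1 4 3 5 2 / 5 3 1 2 4 / 4 5 2 3 1 / 3 2 4 1 5

Cage i is given; hence r1c1 = 2.
K is a freebie; hence r2c2 = 4.
Cage h is a single given cell, so r3c2 = 3.
3 is placed in row 3; hence r3c3 = 1.
4 is placed in column 2, so r5c2 = 2.
Row 5 already has 2, leaving r5c3 = 4.
The 3 cells of cage a must have product 20, so r1c2 = 1.
Column 3 already has 4; hence r1c3 = 5.
Cage a has product 20, which forces r1c4 = 4.
Row 1 already has 4, which forces r1c5 = 3.
Column 3 now contains 1, so r2c3 = 3.
Column 5 now contains 3; hence r2c5 = 2.
Column 5 already has 2, which forces r3c5 = 4.
Column 2 now contains 1, which forces r4c2 = 5.
Column 3 already has 3, so r4c3 = 2.
5 is placed in row 4; hence r4c5 = 1.
Column 5 already has 1, leaving r5c5 = 5.
The 4 cells of cage d must have product 60, so r2c1 = 1.
Row 2 already has 2, leaving r2c4 = 5.
4 is placed in row 3; hence r3c1 = 5.
The two cells of cage e must have product 10, so r3c4 = 2.
The 4 cells of cage d must have product 60, so r4c1 = 4.
Row 4 now contains 1, so r4c4 = 3.
Cage d needs product 60; hence r5c1 = 3.
Row 5 now contains 5; hence r5c4 = 1.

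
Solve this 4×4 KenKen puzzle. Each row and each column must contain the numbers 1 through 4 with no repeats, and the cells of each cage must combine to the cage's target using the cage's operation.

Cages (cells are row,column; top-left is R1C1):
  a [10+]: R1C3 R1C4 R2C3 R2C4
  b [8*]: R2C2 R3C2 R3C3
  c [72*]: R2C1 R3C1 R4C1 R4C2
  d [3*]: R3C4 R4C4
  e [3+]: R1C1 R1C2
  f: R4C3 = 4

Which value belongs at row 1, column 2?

2

The 4 cells of cage c must have product 72, so R4C2 = 3.
Cage f is given; hence R4C3 = 4.
3 is placed in row 4, so R4C4 = 1.
1 is placed in column 4, which forces R3C4 = 3.
Row 4 now contains 4; hence R4C1 = 2.
Column 1 now contains 2, leaving R1C1 = 1.
Cage e's pair has sum 3, so R1C2 = 2.
Row 1 now contains 1, leaving R1C3 = 3.
Row 1 already has 2; hence R1C4 = 4.
Cage c needs product 72, which forces R2C1 = 3.
Column 3 already has 3, so R2C3 = 1.
Column 4 already has 4, which forces R2C4 = 2.
Row 3 already has 3, leaving R3C1 = 4.
Row 3 now contains 4, which forces R3C2 = 1.
Column 3 now contains 1, so R3C3 = 2.
Row 2 already has 1, which forces R2C2 = 4.
The full grid is 1 2 3 4 / 3 4 1 2 / 4 1 2 3 / 2 3 4 1.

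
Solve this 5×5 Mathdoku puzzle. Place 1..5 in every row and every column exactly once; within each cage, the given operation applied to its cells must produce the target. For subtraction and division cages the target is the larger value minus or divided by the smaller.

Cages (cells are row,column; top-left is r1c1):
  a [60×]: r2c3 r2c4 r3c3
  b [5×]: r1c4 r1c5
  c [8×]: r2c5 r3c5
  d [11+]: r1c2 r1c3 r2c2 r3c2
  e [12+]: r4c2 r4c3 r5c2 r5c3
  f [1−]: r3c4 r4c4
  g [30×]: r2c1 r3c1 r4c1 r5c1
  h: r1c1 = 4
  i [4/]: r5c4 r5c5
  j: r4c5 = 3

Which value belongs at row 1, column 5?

H is a freebie, so r1c1 = 4.
J is a freebie, which forces r4c5 = 3.
In column 5, 5 can only go at r1c5, so r1c5 = 5.
Row 1 now contains 5, which forces r1c4 = 1.
1 is placed in column 4, so r5c4 = 4.
Row 5 already has 4, which forces r5c5 = 1.
Cage f needs two cells with difference 1, so r3c4 = 3.
The two cells of cage f must have difference 1, leaving r4c4 = 2.
Cage a needs product 60, which forces r2c3 = 3.
3 is placed in column 4, so r2c4 = 5.
Cage a has product 60, leaving r3c3 = 4.
Row 3 now contains 4, which forces r3c5 = 2.
Column 3 already has 4, so r4c3 = 1.
Cage d needs sum 11, so r1c2 = 3.
Column 3 already has 3, which forces r1c3 = 2.
The 4 cells of cage g must have product 30; hence r2c1 = 2.
Cage d needs sum 11, so r2c2 = 1.
Column 5 now contains 2, so r2c5 = 4.
Cage g needs product 30, leaving r3c1 = 1.
Cage d has sum 11, leaving r3c2 = 5.
Row 4 now contains 1; hence r4c1 = 5.
Row 4 now contains 1, so r4c2 = 4.
Cage g has product 30; hence r5c1 = 3.
Column 2 already has 5; hence r5c2 = 2.
Column 3 already has 2, which forces r5c3 = 5.
The full grid is 4 3 2 1 5 / 2 1 3 5 4 / 1 5 4 3 2 / 5 4 1 2 3 / 3 2 5 4 1.

5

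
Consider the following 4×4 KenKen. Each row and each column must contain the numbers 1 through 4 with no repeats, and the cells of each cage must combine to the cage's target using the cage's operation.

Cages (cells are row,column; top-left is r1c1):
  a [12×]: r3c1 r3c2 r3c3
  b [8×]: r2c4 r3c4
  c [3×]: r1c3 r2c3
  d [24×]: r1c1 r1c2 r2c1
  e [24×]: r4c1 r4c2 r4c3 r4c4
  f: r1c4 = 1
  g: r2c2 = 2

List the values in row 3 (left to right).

Cage f is a single given cell, which forces r1c4 = 1.
Cage g is given, leaving r2c2 = 2.
Row 2 now contains 2, which forces r2c4 = 4.
4 is placed in column 4, which forces r3c4 = 2.
2 is placed in column 4, which forces r4c4 = 3.
The 3 cells of cage d must have product 24, so r1c1 = 2.
Cage d has product 24, so r1c2 = 4.
1 is placed in row 1; hence r1c3 = 3.
4 is placed in row 2; hence r2c1 = 3.
Cage c needs two cells with product 3; hence r2c3 = 1.
Column 3 now contains 1, which forces r3c3 = 4.
4 is placed in column 2, so r4c2 = 1.
Column 3 already has 4, which forces r4c3 = 2.
Row 3 now contains 4, so r3c1 = 1.
1 is placed in column 2; hence r3c2 = 3.
Row 4 now contains 1, leaving r4c1 = 4.
Completed grid: 2 4 3 1 / 3 2 1 4 / 1 3 4 2 / 4 1 2 3.

1 3 4 2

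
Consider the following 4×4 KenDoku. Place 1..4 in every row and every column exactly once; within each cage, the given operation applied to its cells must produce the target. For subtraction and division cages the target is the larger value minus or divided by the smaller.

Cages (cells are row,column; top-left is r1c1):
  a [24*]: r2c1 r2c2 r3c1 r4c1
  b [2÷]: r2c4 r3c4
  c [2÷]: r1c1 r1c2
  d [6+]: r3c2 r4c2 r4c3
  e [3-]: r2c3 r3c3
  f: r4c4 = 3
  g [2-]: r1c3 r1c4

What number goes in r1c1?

Cage f is given, so r4c4 = 3.
The only place for 3 in row 1 is r1c3.
Cage g's pair has difference 2, which forces r1c4 = 1.
In column 3, 2 can only go at r4c3, so r4c3 = 2.
Cage d has sum 6, leaving r3c2 = 3.
Cage d needs sum 6, leaving r4c2 = 1.
Cage a has product 24, which forces r2c1 = 3.
Cage a has product 24, which forces r2c2 = 2.
Row 2 now contains 2, leaving r2c4 = 4.
Cage a needs product 24, leaving r3c1 = 1.
Row 3 now contains 1; hence r3c3 = 4.
Column 4 now contains 4, leaving r3c4 = 2.
1 is placed in row 4, leaving r4c1 = 4.
4 is placed in column 1; hence r1c1 = 2.
Column 2 already has 2, leaving r1c2 = 4.
Row 2 already has 4, so r2c3 = 1.
The full grid is 2 4 3 1 / 3 2 1 4 / 1 3 4 2 / 4 1 2 3.

2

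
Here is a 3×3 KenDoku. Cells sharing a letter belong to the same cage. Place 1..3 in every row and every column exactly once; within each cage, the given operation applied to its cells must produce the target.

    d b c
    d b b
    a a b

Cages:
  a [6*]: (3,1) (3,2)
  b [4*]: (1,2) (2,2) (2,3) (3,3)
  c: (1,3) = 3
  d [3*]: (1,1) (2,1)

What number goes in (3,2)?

Cage c is given, so (1,3) = 3.
3 is placed in row 1; hence (1,1) = 1.
1 is placed in row 1, which forces (1,2) = 2.
Cage d's pair has product 3; hence (2,1) = 3.
Column 2 already has 2, leaving (2,2) = 1.
1 is placed in row 2, which forces (2,3) = 2.
3 is placed in column 1; hence (3,1) = 2.
Column 2 already has 2; hence (3,2) = 3.
Column 3 already has 2, leaving (3,3) = 1.
Filled in: 1 2 3 / 3 1 2 / 2 3 1.

3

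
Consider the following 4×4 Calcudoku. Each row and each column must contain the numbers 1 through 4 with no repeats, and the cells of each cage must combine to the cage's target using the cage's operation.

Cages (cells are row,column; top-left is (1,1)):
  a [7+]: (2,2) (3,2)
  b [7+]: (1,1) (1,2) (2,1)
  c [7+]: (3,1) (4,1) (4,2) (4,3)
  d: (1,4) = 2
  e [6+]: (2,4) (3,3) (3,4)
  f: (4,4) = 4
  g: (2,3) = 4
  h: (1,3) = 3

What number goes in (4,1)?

3

Cage h is a single given cell, so (1,3) = 3.
D is a freebie, leaving (1,4) = 2.
G is a freebie, leaving (2,3) = 4.
Cage c has sum 7, leaving (3,1) = 1.
Row 3 already has 1, so (3,3) = 2.
Column 3 already has 2, which forces (4,3) = 1.
Cage f is given, so (4,4) = 4.
Column 1 now contains 1; hence (1,1) = 4.
Cage b has sum 7, which forces (1,2) = 1.
Cage b needs sum 7; hence (2,1) = 2.
4 is placed in row 2, which forces (2,2) = 3.
The 3 cells of cage e must have sum 6, so (2,4) = 1.
The two cells of cage a must have sum 7, leaving (3,2) = 4.
4 is placed in column 4, which forces (3,4) = 3.
Column 1 already has 2, which forces (4,1) = 3.
Column 2 now contains 3; hence (4,2) = 2.
The full grid is 4 1 3 2 / 2 3 4 1 / 1 4 2 3 / 3 2 1 4.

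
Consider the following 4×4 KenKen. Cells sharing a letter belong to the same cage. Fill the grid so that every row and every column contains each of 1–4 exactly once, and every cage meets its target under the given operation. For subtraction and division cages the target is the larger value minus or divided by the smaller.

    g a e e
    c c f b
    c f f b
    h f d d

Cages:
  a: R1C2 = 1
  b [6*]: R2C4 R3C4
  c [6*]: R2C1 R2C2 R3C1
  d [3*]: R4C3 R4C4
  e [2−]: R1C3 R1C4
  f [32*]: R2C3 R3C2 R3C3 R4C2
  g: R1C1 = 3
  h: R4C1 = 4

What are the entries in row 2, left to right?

G is a freebie, which forces R1C1 = 3.
Cage a is given, which forces R1C2 = 1.
H is a freebie, which forces R4C1 = 4.
Row 4 now contains 4, so R4C2 = 2.
Column 2 already has 2, so R2C2 = 3.
Cage f needs product 32, which forces R2C3 = 4.
3 is placed in row 2, so R2C4 = 2.
Column 2 already has 2, leaving R3C2 = 4.
Cage f has product 32; hence R3C3 = 1.
2 is placed in column 4, which forces R3C4 = 3.
1 is placed in column 3, so R4C3 = 3.
Column 4 already has 3, so R4C4 = 1.
Column 3 already has 4, leaving R1C3 = 2.
2 is placed in column 4, so R1C4 = 4.
2 is placed in row 2, leaving R2C1 = 1.
Row 3 already has 1, which forces R3C1 = 2.
Filled in: 3 1 2 4 / 1 3 4 2 / 2 4 1 3 / 4 2 3 1.

1 3 4 2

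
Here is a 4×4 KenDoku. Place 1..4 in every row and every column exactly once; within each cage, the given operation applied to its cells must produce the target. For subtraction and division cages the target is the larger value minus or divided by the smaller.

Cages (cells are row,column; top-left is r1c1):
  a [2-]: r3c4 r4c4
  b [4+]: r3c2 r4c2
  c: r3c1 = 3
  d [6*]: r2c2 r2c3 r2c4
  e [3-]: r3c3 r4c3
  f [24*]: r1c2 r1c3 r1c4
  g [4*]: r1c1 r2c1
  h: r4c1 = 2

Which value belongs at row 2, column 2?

Cage c is a single given cell, leaving r3c1 = 3.
Row 3 now contains 3, leaving r3c2 = 1.
Row 3 now contains 1, so r3c3 = 4.
4 is placed in row 3, which forces r3c4 = 2.
Cage h is given; hence r4c1 = 2.
Column 2 now contains 1, so r4c2 = 3.
Column 3 now contains 4, which forces r4c3 = 1.
Row 4 now contains 1, so r4c4 = 4.
Cage f needs product 24; hence r1c2 = 4.
The 3 cells of cage f must have product 24, leaving r1c3 = 2.
4 is placed in column 4, leaving r1c4 = 3.
Column 2 already has 3, which forces r2c2 = 2.
The 3 cells of cage d must have product 6, so r2c3 = 3.
Cage d has product 6, so r2c4 = 1.
4 is placed in row 1, which forces r1c1 = 1.
1 is placed in row 2, which forces r2c1 = 4.
Completed grid: 1 4 2 3 / 4 2 3 1 / 3 1 4 2 / 2 3 1 4.

2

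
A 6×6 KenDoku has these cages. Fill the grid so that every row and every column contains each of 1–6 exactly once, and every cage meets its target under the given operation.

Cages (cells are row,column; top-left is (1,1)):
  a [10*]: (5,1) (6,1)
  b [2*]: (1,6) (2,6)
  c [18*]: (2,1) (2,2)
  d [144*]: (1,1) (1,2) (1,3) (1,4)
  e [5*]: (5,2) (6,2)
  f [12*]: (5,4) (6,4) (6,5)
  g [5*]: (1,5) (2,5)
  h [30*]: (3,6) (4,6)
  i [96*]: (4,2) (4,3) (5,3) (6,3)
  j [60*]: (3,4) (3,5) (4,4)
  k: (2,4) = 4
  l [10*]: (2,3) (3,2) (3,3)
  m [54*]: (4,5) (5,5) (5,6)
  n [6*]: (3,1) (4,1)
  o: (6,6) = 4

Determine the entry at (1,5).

5

K is a freebie; hence (2,4) = 4.
Cage m needs product 54, which forces (4,5) = 3.
Cage m needs product 54; hence (5,5) = 6.
Cage m has product 54, which forces (5,6) = 3.
Cage o is given; hence (6,6) = 4.
Row 1 needs a 5, and only (1,5) is open for it.
Column 5 now contains 5; hence (2,5) = 1.
1 is placed in row 2, leaving (2,6) = 2.
Column 5 now contains 1; hence (6,5) = 2.
Column 6 already has 2, leaving (1,6) = 1.
2 is placed in row 2, which forces (2,3) = 5.
Cage j has product 60; hence (3,4) = 3.
2 is placed in column 5, so (3,5) = 4.
Cage j has product 60, which forces (4,4) = 5.
5 is placed in row 4, which forces (4,6) = 6.
The two cells of cage a must have product 10, so (5,1) = 2.
Row 5 now contains 2, so (5,3) = 4.
Row 5 now contains 2, so (5,4) = 1.
2 is placed in row 6, so (6,1) = 5.
5 is placed in row 6; hence (6,2) = 1.
3 is placed in column 4; hence (6,4) = 6.
Column 4 already has 6, so (1,4) = 2.
Cage n needs two cells with product 6; hence (3,1) = 6.
Column 2 now contains 1; hence (3,2) = 2.
Cage l has product 10, so (3,3) = 1.
Column 6 already has 6, so (3,6) = 5.
Column 1 already has 2, leaving (4,1) = 1.
Cage i has product 96, so (4,2) = 4.
Cage i needs product 96, leaving (4,3) = 2.
1 is placed in row 5, which forces (5,2) = 5.
Row 6 now contains 6; hence (6,3) = 3.
The 4 cells of cage d must have product 144, which forces (1,1) = 4.
The 4 cells of cage d must have product 144, so (1,2) = 3.
3 is placed in column 3, so (1,3) = 6.
Column 1 now contains 6, leaving (2,1) = 3.
Cage c needs two cells with product 18; hence (2,2) = 6.
The full grid is 4 3 6 2 5 1 / 3 6 5 4 1 2 / 6 2 1 3 4 5 / 1 4 2 5 3 6 / 2 5 4 1 6 3 / 5 1 3 6 2 4.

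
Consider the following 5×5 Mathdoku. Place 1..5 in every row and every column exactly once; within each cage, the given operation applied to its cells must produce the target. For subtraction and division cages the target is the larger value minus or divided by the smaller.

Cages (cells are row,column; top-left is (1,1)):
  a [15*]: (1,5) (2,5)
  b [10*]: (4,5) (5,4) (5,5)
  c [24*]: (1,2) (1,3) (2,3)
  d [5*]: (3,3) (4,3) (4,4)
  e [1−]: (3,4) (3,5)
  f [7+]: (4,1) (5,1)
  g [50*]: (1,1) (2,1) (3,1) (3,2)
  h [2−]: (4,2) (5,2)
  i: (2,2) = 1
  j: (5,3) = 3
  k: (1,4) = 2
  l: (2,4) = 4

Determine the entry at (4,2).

4

Cage k is a single given cell, which forces (1,4) = 2.
Cage i is a single given cell, so (2,2) = 1.
Cage l is a single given cell, leaving (2,4) = 4.
Cage g has product 50, so (3,2) = 5.
Cage d has product 5, leaving (3,3) = 1.
1 is placed in row 3, so (3,4) = 3.
Cage d has product 5, which forces (4,3) = 5.
The 3 cells of cage d must have product 5; hence (4,4) = 1.
Row 4 already has 1, which forces (4,5) = 2.
Cage j is given, which forces (5,3) = 3.
1 is placed in column 4, so (5,4) = 5.
Row 5 now contains 5, leaving (5,5) = 1.
The 4 cells of cage g must have product 50, leaving (1,1) = 1.
The 3 cells of cage c must have product 24, which forces (1,2) = 3.
Column 3 now contains 3; hence (1,3) = 4.
Row 1 now contains 3, leaving (1,5) = 5.
Cage g has product 50, so (2,1) = 5.
Column 3 now contains 3, which forces (2,3) = 2.
5 is placed in column 5, so (2,5) = 3.
1 is placed in row 3, which forces (3,1) = 2.
2 is placed in column 5; hence (3,5) = 4.
The two cells of cage f must have sum 7, which forces (4,1) = 3.
Cage h needs two cells with difference 2, which forces (4,2) = 4.
Cage f's pair has sum 7, which forces (5,1) = 4.
Cage h needs two cells with difference 2, so (5,2) = 2.
Completed grid: 1 3 4 2 5 / 5 1 2 4 3 / 2 5 1 3 4 / 3 4 5 1 2 / 4 2 3 5 1.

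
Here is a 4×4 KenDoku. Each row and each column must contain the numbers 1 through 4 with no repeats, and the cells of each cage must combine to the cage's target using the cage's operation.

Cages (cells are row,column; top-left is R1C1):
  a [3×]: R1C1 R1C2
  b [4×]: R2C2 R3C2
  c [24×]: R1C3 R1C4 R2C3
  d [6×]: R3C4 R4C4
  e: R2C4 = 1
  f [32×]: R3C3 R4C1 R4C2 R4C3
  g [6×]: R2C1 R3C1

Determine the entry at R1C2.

Cage e is given; hence R2C4 = 1.
The 4 cells of cage f must have product 32; hence R3C3 = 4.
Cage c has product 24, so R1C4 = 4.
Row 2 now contains 1, leaving R2C2 = 4.
Row 3 already has 4, so R3C2 = 1.
Column 2 now contains 1, leaving R4C2 = 2.
2 is placed in row 4, which forces R4C3 = 1.
2 is placed in row 4, which forces R4C4 = 3.
The two cells of cage a must have product 3, leaving R1C1 = 1.
Column 2 now contains 1, which forces R1C2 = 3.
3 is placed in row 1, which forces R1C3 = 2.
Column 3 already has 2, which forces R2C3 = 3.
Column 4 now contains 3, leaving R3C4 = 2.
Row 4 already has 1; hence R4C1 = 4.
3 is placed in row 2, leaving R2C1 = 2.
Row 3 already has 2, leaving R3C1 = 3.
The full grid is 1 3 2 4 / 2 4 3 1 / 3 1 4 2 / 4 2 1 3.

3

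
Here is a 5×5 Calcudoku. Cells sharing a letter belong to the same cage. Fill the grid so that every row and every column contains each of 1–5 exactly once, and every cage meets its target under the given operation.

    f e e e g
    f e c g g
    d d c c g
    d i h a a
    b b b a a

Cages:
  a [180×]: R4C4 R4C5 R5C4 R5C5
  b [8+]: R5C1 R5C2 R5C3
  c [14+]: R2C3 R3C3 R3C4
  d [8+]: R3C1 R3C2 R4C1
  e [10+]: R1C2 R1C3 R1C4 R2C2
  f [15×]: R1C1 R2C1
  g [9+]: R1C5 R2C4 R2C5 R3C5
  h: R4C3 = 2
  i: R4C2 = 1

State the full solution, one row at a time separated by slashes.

5 2 3 1 4 / 3 4 5 2 1 / 1 3 4 5 2 / 4 1 2 3 5 / 2 5 1 4 3

Cage c has sum 14; hence R2C3 = 5.
Cage c has sum 14, so R3C3 = 4.
Cage c needs sum 14, which forces R3C4 = 5.
Cage i is a single given cell, which forces R4C2 = 1.
H is a freebie; hence R4C3 = 2.
Cage f's pair has product 15, which forces R1C1 = 5.
5 is placed in row 2, so R2C1 = 3.
Column 1 now contains 3, so R4C1 = 4.
Row 4 now contains 4, so R4C4 = 3.
3 is placed in row 4, which forces R4C5 = 5.
Column 4 now contains 3; hence R5C4 = 4.
Column 5 now contains 5, which forces R5C5 = 3.
The 4 cells of cage g must have sum 9; hence R2C4 = 2.
The 3 cells of cage d must have sum 8, so R3C1 = 1.
Cage d has sum 8, which forces R3C2 = 3.
Row 3 now contains 1, leaving R3C5 = 2.
Cage b needs sum 8; hence R5C1 = 2.
Cage b has sum 8, which forces R5C2 = 5.
Row 5 already has 3, which forces R5C3 = 1.
Cage e has sum 10; hence R1C2 = 2.
1 is placed in column 3, so R1C3 = 3.
2 is placed in column 4, which forces R1C4 = 1.
Row 1 already has 1; hence R1C5 = 4.
Row 2 already has 2; hence R2C2 = 4.
4 is placed in column 5, leaving R2C5 = 1.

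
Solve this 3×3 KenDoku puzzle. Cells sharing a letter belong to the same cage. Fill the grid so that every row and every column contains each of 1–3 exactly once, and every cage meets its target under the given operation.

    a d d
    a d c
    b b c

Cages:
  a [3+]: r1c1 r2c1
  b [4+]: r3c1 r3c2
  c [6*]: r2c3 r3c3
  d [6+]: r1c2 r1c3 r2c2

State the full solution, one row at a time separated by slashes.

2 3 1 / 1 2 3 / 3 1 2

In row 3, 2 can only go at r3c3, so r3c3 = 2.
Column 3 now contains 2; hence r2c3 = 3.
The 3 cells of cage d must have sum 6, so r1c2 = 3.
3 is placed in column 3; hence r1c3 = 1.
Cage d has sum 6; hence r2c2 = 2.
Column 2 already has 3, leaving r3c2 = 1.
Row 1 now contains 1, so r1c1 = 2.
Row 2 now contains 2, so r2c1 = 1.
1 is placed in row 3; hence r3c1 = 3.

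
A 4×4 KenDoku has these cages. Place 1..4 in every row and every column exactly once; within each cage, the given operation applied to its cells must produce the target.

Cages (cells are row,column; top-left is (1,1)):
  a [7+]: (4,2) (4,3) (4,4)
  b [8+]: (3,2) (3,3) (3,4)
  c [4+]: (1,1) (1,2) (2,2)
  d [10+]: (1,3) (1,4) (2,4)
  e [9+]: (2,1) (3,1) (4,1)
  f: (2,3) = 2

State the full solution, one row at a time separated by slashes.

1 2 3 4 / 4 1 2 3 / 2 3 4 1 / 3 4 1 2

Cage c needs sum 4; hence (1,1) = 1.
The 3 cells of cage c must have sum 4, so (1,2) = 2.
Row 1 now contains 2, leaving (1,4) = 4.
The 3 cells of cage c must have sum 4, so (2,2) = 1.
Cage f is given, leaving (2,3) = 2.
Column 4 now contains 4, leaving (2,4) = 3.
Column 4 now contains 3, so (3,4) = 1.
1 is placed in column 2, so (4,2) = 4.
4 is placed in row 4; hence (4,3) = 1.
1 is placed in column 4; hence (4,4) = 2.
Row 1 now contains 4; hence (1,3) = 3.
3 is placed in row 2; hence (2,1) = 4.
The 3 cells of cage e must have sum 9, so (3,1) = 2.
4 is placed in column 2, leaving (3,2) = 3.
Cage b has sum 8, leaving (3,3) = 4.
Row 4 now contains 2; hence (4,1) = 3.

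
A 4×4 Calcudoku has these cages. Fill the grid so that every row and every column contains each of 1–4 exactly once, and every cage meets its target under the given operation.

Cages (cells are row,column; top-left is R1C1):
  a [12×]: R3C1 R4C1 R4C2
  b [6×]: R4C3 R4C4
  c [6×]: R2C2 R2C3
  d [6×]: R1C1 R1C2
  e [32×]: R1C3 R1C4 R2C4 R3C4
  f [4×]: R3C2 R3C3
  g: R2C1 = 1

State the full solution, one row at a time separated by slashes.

The 4 cells of cage e must have product 32, leaving R1C3 = 4.
Cage g is given, leaving R2C1 = 1.
Column 3 now contains 4, which forces R3C3 = 1.
Cage e needs product 32; hence R1C4 = 1.
1 is placed in row 3; hence R3C2 = 4.
Row 3 already has 4, leaving R3C4 = 2.
2 is placed in column 4, leaving R4C4 = 3.
2 is placed in column 4, which forces R2C4 = 4.
2 is placed in row 3; hence R3C1 = 3.
Row 4 now contains 3; hence R4C1 = 4.
Cage a needs product 12; hence R4C2 = 1.
Row 4 now contains 3, leaving R4C3 = 2.
Column 1 already has 3, so R1C1 = 2.
Cage d needs two cells with product 6, which forces R1C2 = 3.
The two cells of cage c must have product 6, which forces R2C2 = 2.
Column 3 now contains 2; hence R2C3 = 3.

2 3 4 1 / 1 2 3 4 / 3 4 1 2 / 4 1 2 3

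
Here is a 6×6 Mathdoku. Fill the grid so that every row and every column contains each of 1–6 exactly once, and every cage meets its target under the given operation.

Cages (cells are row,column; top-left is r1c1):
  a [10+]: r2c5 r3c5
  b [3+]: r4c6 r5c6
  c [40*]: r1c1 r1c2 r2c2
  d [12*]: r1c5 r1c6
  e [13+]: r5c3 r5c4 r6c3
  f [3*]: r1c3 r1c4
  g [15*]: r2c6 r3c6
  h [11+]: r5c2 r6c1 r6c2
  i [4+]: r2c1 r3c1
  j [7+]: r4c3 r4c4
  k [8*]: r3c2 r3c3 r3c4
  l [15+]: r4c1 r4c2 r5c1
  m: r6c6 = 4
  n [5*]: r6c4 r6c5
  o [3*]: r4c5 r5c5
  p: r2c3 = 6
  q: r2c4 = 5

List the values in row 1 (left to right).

P is a freebie, so r2c3 = 6.
Cage q is given, leaving r2c4 = 5.
Row 2 already has 6, leaving r2c5 = 4.
5 is placed in row 2; hence r2c6 = 3.
4 is placed in column 5; hence r3c5 = 6.
3 is placed in column 6, so r3c6 = 5.
Column 4 already has 5, so r6c4 = 1.
1 is placed in row 6, so r6c5 = 5.
M is a freebie; hence r6c6 = 4.
Cage f's pair has product 3; hence r1c3 = 1.
Column 4 already has 1, which forces r1c4 = 3.
Cage d's pair has product 12, leaving r1c5 = 2.
Cage d needs two cells with product 12; hence r1c6 = 6.
Row 2 already has 3, which forces r2c1 = 1.
Row 2 now contains 4; hence r2c2 = 2.
The two cells of cage i must have sum 4, which forces r3c1 = 3.
Cage e has sum 13; hence r5c4 = 6.
The 3 cells of cage k must have product 8, which forces r3c2 = 1.
Row 5 already has 6, so r5c2 = 3.
Row 5 now contains 3; hence r5c5 = 1.
1 is placed in row 5, which forces r5c6 = 2.
Cage h has sum 11, leaving r6c1 = 2.
The 3 cells of cage h must have sum 11, which forces r6c2 = 6.
2 is placed in row 6, so r6c3 = 3.
Cage l has sum 15; hence r4c1 = 6.
Column 3 now contains 3; hence r4c3 = 5.
The two cells of cage j must have sum 7, leaving r4c4 = 2.
Column 5 already has 1, which forces r4c5 = 3.
Column 6 now contains 2, so r4c6 = 1.
The 3 cells of cage e must have sum 13, so r5c3 = 4.
Column 3 now contains 4; hence r3c3 = 2.
Column 4 now contains 2, which forces r3c4 = 4.
Row 4 already has 5, leaving r4c2 = 4.
Row 5 already has 4, leaving r5c1 = 5.
Column 1 now contains 5; hence r1c1 = 4.
4 is placed in column 2, leaving r1c2 = 5.
Completed grid: 4 5 1 3 2 6 / 1 2 6 5 4 3 / 3 1 2 4 6 5 / 6 4 5 2 3 1 / 5 3 4 6 1 2 / 2 6 3 1 5 4.

4 5 1 3 2 6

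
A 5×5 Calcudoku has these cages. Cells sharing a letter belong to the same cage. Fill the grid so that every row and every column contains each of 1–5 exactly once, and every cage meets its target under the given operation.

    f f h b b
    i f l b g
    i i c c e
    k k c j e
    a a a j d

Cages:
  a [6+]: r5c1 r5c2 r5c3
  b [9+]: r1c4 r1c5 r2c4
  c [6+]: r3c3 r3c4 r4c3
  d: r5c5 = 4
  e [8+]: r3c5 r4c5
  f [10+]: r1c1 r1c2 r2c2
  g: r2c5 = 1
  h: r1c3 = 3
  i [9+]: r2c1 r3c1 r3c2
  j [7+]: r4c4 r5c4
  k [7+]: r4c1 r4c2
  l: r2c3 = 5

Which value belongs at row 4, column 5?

5

H is a freebie; hence r1c3 = 3.
Cage l is a single given cell, so r2c3 = 5.
Cage g is given, leaving r2c5 = 1.
Cage d is given; hence r5c5 = 4.
Row 4 needs a 1, and only r4c3 is open for it.
1 is placed in column 3, which forces r5c3 = 2.
Column 3 now contains 2, so r3c3 = 4.
The 3 cells of cage c must have sum 6, which forces r3c4 = 1.
Cage b has sum 9, which forces r1c5 = 2.
Cage f needs sum 10; hence r2c2 = 4.
4 is placed in row 2; hence r2c1 = 2.
2 is placed in row 2, which forces r2c4 = 3.
Cage i needs sum 9, which forces r3c1 = 5.
Cage i needs sum 9; hence r3c2 = 2.
Row 3 now contains 5, which forces r3c5 = 3.
Column 1 already has 5, so r4c1 = 4.
Row 4 already has 4, leaving r4c4 = 2.
3 is placed in column 5, which forces r4c5 = 5.
Column 4 now contains 3, so r5c4 = 5.
Column 1 already has 5, which forces r1c1 = 1.
Cage f has sum 10, which forces r1c2 = 5.
5 is placed in column 4, which forces r1c4 = 4.
Row 4 now contains 5, which forces r4c2 = 3.
Column 1 already has 1, which forces r5c1 = 3.
Column 2 already has 3, which forces r5c2 = 1.
The full grid is 1 5 3 4 2 / 2 4 5 3 1 / 5 2 4 1 3 / 4 3 1 2 5 / 3 1 2 5 4.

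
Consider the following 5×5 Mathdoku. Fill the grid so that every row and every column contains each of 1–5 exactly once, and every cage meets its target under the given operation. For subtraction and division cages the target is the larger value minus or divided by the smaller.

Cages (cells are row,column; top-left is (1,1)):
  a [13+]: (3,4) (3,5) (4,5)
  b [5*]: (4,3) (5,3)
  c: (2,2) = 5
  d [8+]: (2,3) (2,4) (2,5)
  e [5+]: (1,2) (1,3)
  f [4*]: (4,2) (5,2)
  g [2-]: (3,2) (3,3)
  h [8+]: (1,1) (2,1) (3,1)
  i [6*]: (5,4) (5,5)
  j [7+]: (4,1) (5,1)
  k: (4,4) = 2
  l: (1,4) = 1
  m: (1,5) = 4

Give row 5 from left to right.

Cage l is given, leaving (1,4) = 1.
M is a freebie, leaving (1,5) = 4.
Cage c is a single given cell; hence (2,2) = 5.
K is a freebie; hence (4,4) = 2.
Column 5 already has 4, leaving (4,5) = 5.
2 is placed in column 4, so (5,4) = 3.
3 is placed in row 5, which forces (5,5) = 2.
Column 4 now contains 3, leaving (2,4) = 4.
The 3 cells of cage a must have sum 13, leaving (3,4) = 5.
5 is placed in column 5, which forces (3,5) = 3.
The two cells of cage j must have sum 7, leaving (4,1) = 3.
Row 4 already has 5; hence (4,3) = 1.
The two cells of cage j must have sum 7; hence (5,1) = 4.
Row 5 now contains 4, so (5,2) = 1.
Cage b needs two cells with product 5, which forces (5,3) = 5.
Cage h needs sum 8, which forces (1,1) = 5.
1 is placed in column 3; hence (2,3) = 3.
Column 5 now contains 3, which forces (2,5) = 1.
Row 4 already has 1, leaving (4,2) = 4.
Cage e needs two cells with sum 5; hence (1,2) = 3.
Column 3 already has 3; hence (1,3) = 2.
Row 2 already has 1, leaving (2,1) = 2.
Cage h has sum 8, so (3,1) = 1.
4 is placed in column 2, leaving (3,2) = 2.
Cage g needs two cells with difference 2, which forces (3,3) = 4.
The full grid is 5 3 2 1 4 / 2 5 3 4 1 / 1 2 4 5 3 / 3 4 1 2 5 / 4 1 5 3 2.

4 1 5 3 2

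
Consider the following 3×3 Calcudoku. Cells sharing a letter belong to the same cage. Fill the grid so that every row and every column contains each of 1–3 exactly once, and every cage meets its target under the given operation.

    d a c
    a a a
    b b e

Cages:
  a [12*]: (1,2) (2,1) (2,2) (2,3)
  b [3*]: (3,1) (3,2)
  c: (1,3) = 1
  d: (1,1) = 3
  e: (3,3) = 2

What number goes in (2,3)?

3

Cage d is a single given cell, leaving (1,1) = 3.
Cage a needs product 12, leaving (1,2) = 2.
Cage c is given; hence (1,3) = 1.
3 is placed in column 1; hence (3,1) = 1.
Row 3 now contains 1, leaving (3,2) = 3.
E is a freebie; hence (3,3) = 2.
1 is placed in column 1; hence (2,1) = 2.
3 is placed in column 2; hence (2,2) = 1.
Column 3 now contains 2, so (2,3) = 3.
Filled in: 3 2 1 / 2 1 3 / 1 3 2.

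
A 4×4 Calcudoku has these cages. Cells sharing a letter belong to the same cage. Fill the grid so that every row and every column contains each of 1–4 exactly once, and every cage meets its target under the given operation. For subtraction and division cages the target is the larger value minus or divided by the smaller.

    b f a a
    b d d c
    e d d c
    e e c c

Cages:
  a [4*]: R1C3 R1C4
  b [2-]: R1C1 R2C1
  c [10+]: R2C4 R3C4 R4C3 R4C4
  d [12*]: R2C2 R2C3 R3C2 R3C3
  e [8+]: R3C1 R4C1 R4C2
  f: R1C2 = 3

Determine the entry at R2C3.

Cage f is given, leaving R1C2 = 3.
In row 1, 2 can only go at R1C1, so R1C1 = 2.
The two cells of cage b must have difference 2; hence R2C1 = 4.
Cage e needs sum 8, which forces R4C2 = 4.
The 4 cells of cage c must have sum 10, which forces R3C4 = 4.
Cage a's pair has product 4; hence R1C3 = 4.
Column 4 now contains 4; hence R1C4 = 1.
Cage c needs sum 10, leaving R4C3 = 1.
Cage e needs sum 8, leaving R3C1 = 1.
1 is placed in row 3, leaving R3C2 = 2.
2 is placed in row 3, so R3C3 = 3.
Row 4 already has 1, so R4C1 = 3.
Row 4 now contains 3; hence R4C4 = 2.
Column 2 already has 2, so R2C2 = 1.
Column 3 already has 3; hence R2C3 = 2.
2 is placed in column 4, leaving R2C4 = 3.
Completed grid: 2 3 4 1 / 4 1 2 3 / 1 2 3 4 / 3 4 1 2.

2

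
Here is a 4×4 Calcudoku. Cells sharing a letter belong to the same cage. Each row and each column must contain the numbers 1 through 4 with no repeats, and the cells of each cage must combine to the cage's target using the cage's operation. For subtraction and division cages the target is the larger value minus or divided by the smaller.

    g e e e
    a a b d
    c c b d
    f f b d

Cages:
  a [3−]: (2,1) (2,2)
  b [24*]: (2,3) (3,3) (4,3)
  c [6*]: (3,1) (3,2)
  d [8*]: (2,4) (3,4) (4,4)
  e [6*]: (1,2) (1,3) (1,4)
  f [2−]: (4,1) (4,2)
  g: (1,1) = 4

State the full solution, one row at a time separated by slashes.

4 2 1 3 / 1 4 3 2 / 2 3 4 1 / 3 1 2 4

Cage g is a single given cell; hence (1,1) = 4.
Column 1 already has 4, leaving (2,1) = 1.
1 is placed in row 2; hence (2,2) = 4.
Row 2 already has 4, leaving (2,4) = 2.
Row 2 now contains 2, which forces (2,3) = 3.
Cage f needs two cells with difference 2, so (4,1) = 3.
Cage f's pair has difference 2, leaving (4,2) = 1.
Row 4 now contains 1; hence (4,4) = 4.
Column 1 now contains 3, leaving (3,1) = 2.
Cage c needs two cells with product 6, so (3,2) = 3.
The 3 cells of cage b must have product 24; hence (3,3) = 4.
4 is placed in column 4; hence (3,4) = 1.
4 is placed in row 4, leaving (4,3) = 2.
3 is placed in column 2; hence (1,2) = 2.
Column 3 already has 2, leaving (1,3) = 1.
Column 4 now contains 1; hence (1,4) = 3.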